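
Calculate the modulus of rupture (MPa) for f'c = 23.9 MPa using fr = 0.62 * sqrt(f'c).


fr = 0.62 * sqrt(23.9)
= 3.031 MPa

3.031


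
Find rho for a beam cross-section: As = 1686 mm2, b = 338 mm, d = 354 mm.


rho = As / (b * d)
= 1686 / (338 * 354)
= 0.0141

0.0141


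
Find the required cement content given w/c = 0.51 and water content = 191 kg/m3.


Cement = water / (w/c)
= 191 / 0.51
= 374.5 kg/m3

374.5


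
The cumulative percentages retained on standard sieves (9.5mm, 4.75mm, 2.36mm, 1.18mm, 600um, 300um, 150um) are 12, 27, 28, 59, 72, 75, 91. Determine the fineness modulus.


FM = sum(cumulative % retained) / 100
= 364 / 100
= 3.64

3.64


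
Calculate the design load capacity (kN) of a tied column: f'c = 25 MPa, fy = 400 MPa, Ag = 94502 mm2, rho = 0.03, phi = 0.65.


Ast = rho * Ag = 0.03 * 94502 = 2835.06 mm2
phi*Pn = 0.65 * 0.80 * (0.85 * 25 * (94502 - 2835.06) + 400 * 2835.06) / 1000
= 1602.61 kN

1602.61


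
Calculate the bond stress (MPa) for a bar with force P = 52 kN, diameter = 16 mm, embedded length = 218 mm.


u = P / (pi * db * ld)
= 52 * 1000 / (pi * 16 * 218)
= 4.745 MPa

4.745


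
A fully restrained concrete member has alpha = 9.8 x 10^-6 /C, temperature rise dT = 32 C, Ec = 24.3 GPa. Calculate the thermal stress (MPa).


sigma = alpha * dT * Ec
= 9.8e-6 * 32 * 24.3 * 1000
= 7.62 MPa

7.62


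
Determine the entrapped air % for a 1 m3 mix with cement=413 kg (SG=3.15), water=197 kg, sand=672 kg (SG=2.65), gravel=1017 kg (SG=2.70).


Vol cement = 413 / (3.15 * 1000) = 0.131111 m3
Vol water = 197 / 1000 = 0.197 m3
Vol sand = 672 / (2.65 * 1000) = 0.253585 m3
Vol gravel = 1017 / (2.70 * 1000) = 0.376667 m3
Total solid + water volume = 0.958363 m3
Air = (1 - 0.958363) * 100 = 4.16%

4.16


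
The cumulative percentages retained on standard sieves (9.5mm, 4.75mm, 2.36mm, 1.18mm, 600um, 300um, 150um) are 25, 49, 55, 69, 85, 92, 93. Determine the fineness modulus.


FM = sum(cumulative % retained) / 100
= 468 / 100
= 4.68

4.68


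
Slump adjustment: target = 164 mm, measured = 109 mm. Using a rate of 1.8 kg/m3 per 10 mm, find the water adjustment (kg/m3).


Difference = 164 - 109 = 55 mm
Water adjustment = 55 * 1.8 / 10 = 9.9 kg/m3

9.9


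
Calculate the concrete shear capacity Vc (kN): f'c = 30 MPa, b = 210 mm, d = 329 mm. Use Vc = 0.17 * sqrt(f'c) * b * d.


Vc = 0.17 * sqrt(30) * 210 * 329 / 1000
= 64.33 kN

64.33


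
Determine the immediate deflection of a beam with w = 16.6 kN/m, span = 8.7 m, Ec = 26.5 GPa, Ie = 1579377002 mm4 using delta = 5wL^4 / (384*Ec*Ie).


Convert: L = 8.7 m = 8700 mm, Ec = 26.5 GPa = 26500 MPa
delta = 5 * 16.6 * 8700^4 / (384 * 26500 * 1579377002)
= 29.59 mm

29.59


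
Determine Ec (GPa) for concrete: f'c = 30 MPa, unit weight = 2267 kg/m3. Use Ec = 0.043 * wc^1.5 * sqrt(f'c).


Ec = 0.043 * 2267^1.5 * sqrt(30) / 1000
= 25.42 GPa

25.42


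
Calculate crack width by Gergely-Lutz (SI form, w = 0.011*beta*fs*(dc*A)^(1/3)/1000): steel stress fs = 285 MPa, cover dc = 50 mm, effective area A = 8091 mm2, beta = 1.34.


w = 0.011 * beta * fs * (dc * A)^(1/3) / 1000
= 0.011 * 1.34 * 285 * (50 * 8091)^(1/3) / 1000
= 0.311 mm

0.311


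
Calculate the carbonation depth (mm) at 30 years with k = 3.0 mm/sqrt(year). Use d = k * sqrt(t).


depth = k * sqrt(t)
= 3.0 * sqrt(30)
= 16.43 mm

16.43


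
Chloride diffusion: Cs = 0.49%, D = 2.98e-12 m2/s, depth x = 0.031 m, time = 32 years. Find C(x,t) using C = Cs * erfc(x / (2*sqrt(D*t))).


t_seconds = 32 * 365.25 * 24 * 3600 = 1009843200.0 s
arg = 0.031 / (2 * sqrt(2.98e-12 * 1009843200.0))
= 0.2826
erfc(0.2826) = 0.6895
C = 0.49 * 0.6895 = 0.3378%

0.3378


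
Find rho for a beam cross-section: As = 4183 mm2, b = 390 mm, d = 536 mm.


rho = As / (b * d)
= 4183 / (390 * 536)
= 0.02

0.02


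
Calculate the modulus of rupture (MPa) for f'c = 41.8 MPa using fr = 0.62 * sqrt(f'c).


fr = 0.62 * sqrt(41.8)
= 4.008 MPa

4.008


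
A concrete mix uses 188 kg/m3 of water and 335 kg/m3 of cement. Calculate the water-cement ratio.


w/c = water / cement
w/c = 188 / 335 = 0.561

0.561


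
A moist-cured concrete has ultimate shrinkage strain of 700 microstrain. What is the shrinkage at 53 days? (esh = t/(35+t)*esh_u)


esh(53) = 53 / (35 + 53) * 700
= 53 / 88 * 700
= 421.6 microstrain

421.6


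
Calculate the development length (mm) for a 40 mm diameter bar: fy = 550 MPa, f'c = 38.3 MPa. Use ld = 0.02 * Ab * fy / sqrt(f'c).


Ab = pi * 40^2 / 4 = 1256.637 mm2
ld = 0.02 * 1256.637 * 550 / sqrt(38.3)
= 2233.6 mm

2233.6


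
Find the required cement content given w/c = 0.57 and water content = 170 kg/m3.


Cement = water / (w/c)
= 170 / 0.57
= 298.2 kg/m3

298.2


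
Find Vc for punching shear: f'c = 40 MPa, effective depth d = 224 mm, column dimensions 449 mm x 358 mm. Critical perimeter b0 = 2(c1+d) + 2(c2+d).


b0 = 2*(449 + 224) + 2*(358 + 224) = 2510 mm
Vc = 0.33 * sqrt(40) * 2510 * 224 / 1000
= 1173.45 kN

1173.45


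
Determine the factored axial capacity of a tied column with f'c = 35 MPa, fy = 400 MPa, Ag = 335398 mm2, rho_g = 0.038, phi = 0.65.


Ast = rho * Ag = 0.038 * 335398 = 12745.124 mm2
phi*Pn = 0.65 * 0.80 * (0.85 * 35 * (335398 - 12745.124) + 400 * 12745.124) / 1000
= 7642.43 kN

7642.43


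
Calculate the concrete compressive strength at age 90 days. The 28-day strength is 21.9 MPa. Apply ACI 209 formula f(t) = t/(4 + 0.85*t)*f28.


f(90) = 90 / (4 + 0.85 * 90) * 21.9
= 90 / 80.5 * 21.9
= 24.48 MPa

24.48


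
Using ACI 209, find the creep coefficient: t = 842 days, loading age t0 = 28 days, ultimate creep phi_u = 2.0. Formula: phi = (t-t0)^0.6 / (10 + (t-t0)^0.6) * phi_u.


dt = 842 - 28 = 814
phi = 814^0.6 / (10 + 814^0.6) * 2.0
= 1.696

1.696


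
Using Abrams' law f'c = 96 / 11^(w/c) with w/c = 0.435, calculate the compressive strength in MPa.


f'c = 96 / 11^0.435
= 96 / 2.838
= 33.83 MPa

33.83


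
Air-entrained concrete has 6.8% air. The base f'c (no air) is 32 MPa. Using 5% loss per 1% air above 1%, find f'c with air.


Strength loss = (6.8 - 1) * 5 = 29.0%
f'c = 32 * (1 - 29.0/100)
= 22.72 MPa

22.72


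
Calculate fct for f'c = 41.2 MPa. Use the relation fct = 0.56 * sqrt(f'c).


fct = 0.56 * sqrt(41.2)
= 0.56 * 6.419
= 3.594 MPa

3.594


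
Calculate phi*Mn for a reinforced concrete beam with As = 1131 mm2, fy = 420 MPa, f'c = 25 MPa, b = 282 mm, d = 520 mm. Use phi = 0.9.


a = As * fy / (0.85 * f'c * b)
= 1131 * 420 / (0.85 * 25 * 282)
= 79.2691 mm
Mn = As * fy * (d - a/2) / 10^6
= 228.1832 kN-m
phi*Mn = 0.9 * 228.1832 = 205.36 kN-m

205.36


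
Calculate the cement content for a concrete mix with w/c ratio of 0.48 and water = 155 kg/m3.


Cement = water / (w/c)
= 155 / 0.48
= 322.9 kg/m3

322.9


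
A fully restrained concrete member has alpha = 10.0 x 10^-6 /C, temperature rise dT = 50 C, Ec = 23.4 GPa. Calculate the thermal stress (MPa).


sigma = alpha * dT * Ec
= 10.0e-6 * 50 * 23.4 * 1000
= 11.7 MPa

11.7


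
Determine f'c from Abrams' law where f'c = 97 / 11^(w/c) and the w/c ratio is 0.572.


f'c = 97 / 11^0.572
= 97 / 3.942
= 24.61 MPa

24.61


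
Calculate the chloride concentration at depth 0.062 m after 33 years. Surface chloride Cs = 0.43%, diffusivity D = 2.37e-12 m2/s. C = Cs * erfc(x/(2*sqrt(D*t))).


t_seconds = 33 * 365.25 * 24 * 3600 = 1041400800.0 s
arg = 0.062 / (2 * sqrt(2.37e-12 * 1041400800.0))
= 0.624
erfc(0.624) = 0.3775
C = 0.43 * 0.3775 = 0.1623%

0.1623


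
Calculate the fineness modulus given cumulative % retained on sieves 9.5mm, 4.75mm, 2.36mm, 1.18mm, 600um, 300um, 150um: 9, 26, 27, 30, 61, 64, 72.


FM = sum(cumulative % retained) / 100
= 289 / 100
= 2.89

2.89


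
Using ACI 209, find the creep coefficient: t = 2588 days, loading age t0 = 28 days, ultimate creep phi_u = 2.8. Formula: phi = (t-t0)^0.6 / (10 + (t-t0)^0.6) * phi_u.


dt = 2588 - 28 = 2560
phi = 2560^0.6 / (10 + 2560^0.6) * 2.8
= 2.568

2.568


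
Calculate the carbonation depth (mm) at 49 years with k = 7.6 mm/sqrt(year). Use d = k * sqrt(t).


depth = k * sqrt(t)
= 7.6 * sqrt(49)
= 53.2 mm

53.2


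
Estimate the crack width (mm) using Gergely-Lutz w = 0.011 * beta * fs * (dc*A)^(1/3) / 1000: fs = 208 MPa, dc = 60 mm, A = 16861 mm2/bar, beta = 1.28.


w = 0.011 * beta * fs * (dc * A)^(1/3) / 1000
= 0.011 * 1.28 * 208 * (60 * 16861)^(1/3) / 1000
= 0.294 mm

0.294


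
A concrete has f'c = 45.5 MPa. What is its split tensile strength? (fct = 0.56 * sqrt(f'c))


fct = 0.56 * sqrt(45.5)
= 0.56 * 6.745
= 3.777 MPa

3.777


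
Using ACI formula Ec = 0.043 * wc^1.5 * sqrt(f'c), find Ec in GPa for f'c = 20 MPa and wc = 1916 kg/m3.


Ec = 0.043 * 1916^1.5 * sqrt(20) / 1000
= 16.13 GPa

16.13


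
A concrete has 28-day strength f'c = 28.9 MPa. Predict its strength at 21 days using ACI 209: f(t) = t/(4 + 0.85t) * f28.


f(21) = 21 / (4 + 0.85 * 21) * 28.9
= 21 / 21.85 * 28.9
= 27.78 MPa

27.78


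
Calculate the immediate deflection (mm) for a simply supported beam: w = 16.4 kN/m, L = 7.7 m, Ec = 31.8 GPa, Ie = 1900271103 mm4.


Convert: L = 7.7 m = 7700 mm, Ec = 31.8 GPa = 31800 MPa
delta = 5 * 16.4 * 7700^4 / (384 * 31800 * 1900271103)
= 12.42 mm

12.42


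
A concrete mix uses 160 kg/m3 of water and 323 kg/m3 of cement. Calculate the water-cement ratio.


w/c = water / cement
w/c = 160 / 323 = 0.495

0.495


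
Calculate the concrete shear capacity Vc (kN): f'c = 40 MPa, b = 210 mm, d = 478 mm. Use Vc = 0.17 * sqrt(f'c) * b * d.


Vc = 0.17 * sqrt(40) * 210 * 478 / 1000
= 107.93 kN

107.93


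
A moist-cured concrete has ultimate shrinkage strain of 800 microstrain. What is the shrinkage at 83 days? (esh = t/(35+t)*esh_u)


esh(83) = 83 / (35 + 83) * 800
= 83 / 118 * 800
= 562.7 microstrain

562.7


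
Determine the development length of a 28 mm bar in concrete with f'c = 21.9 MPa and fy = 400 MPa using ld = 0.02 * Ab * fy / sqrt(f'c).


Ab = pi * 28^2 / 4 = 615.752 mm2
ld = 0.02 * 615.752 * 400 / sqrt(21.9)
= 1052.6 mm

1052.6


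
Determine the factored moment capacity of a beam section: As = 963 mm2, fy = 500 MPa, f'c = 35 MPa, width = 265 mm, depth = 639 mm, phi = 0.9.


a = As * fy / (0.85 * f'c * b)
= 963 * 500 / (0.85 * 35 * 265)
= 61.075 mm
Mn = As * fy * (d - a/2) / 10^6
= 292.9747 kN-m
phi*Mn = 0.9 * 292.9747 = 263.68 kN-m

263.68


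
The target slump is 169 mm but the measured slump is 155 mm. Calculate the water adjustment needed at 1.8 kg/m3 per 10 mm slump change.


Difference = 169 - 155 = 14 mm
Water adjustment = 14 * 1.8 / 10 = 2.5 kg/m3

2.5


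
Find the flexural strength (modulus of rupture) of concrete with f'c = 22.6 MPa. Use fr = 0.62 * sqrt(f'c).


fr = 0.62 * sqrt(22.6)
= 2.947 MPa

2.947


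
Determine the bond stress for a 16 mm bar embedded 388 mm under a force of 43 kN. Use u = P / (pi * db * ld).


u = P / (pi * db * ld)
= 43 * 1000 / (pi * 16 * 388)
= 2.205 MPa

2.205


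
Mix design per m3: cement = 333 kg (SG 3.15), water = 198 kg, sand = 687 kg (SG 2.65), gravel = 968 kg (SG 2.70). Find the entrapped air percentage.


Vol cement = 333 / (3.15 * 1000) = 0.105714 m3
Vol water = 198 / 1000 = 0.198 m3
Vol sand = 687 / (2.65 * 1000) = 0.259245 m3
Vol gravel = 968 / (2.70 * 1000) = 0.358519 m3
Total solid + water volume = 0.921478 m3
Air = (1 - 0.921478) * 100 = 7.85%

7.85


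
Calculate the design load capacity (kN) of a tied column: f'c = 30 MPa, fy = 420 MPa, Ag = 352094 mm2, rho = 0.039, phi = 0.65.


Ast = rho * Ag = 0.039 * 352094 = 13731.666 mm2
phi*Pn = 0.65 * 0.80 * (0.85 * 30 * (352094 - 13731.666) + 420 * 13731.666) / 1000
= 7485.68 kN

7485.68


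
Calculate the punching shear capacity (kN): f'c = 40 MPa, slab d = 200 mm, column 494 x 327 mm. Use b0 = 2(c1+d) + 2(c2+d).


b0 = 2*(494 + 200) + 2*(327 + 200) = 2442 mm
Vc = 0.33 * sqrt(40) * 2442 * 200 / 1000
= 1019.34 kN

1019.34


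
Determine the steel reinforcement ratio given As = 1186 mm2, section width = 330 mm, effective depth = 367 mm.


rho = As / (b * d)
= 1186 / (330 * 367)
= 0.0098

0.0098


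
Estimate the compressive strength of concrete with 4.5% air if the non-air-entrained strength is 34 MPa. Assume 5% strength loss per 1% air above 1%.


Strength loss = (4.5 - 1) * 5 = 17.5%
f'c = 34 * (1 - 17.5/100)
= 28.05 MPa

28.05


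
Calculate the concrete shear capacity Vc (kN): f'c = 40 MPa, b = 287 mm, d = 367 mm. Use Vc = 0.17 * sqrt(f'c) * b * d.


Vc = 0.17 * sqrt(40) * 287 * 367 / 1000
= 113.25 kN

113.25


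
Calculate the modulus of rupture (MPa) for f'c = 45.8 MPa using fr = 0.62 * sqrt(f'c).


fr = 0.62 * sqrt(45.8)
= 4.196 MPa

4.196


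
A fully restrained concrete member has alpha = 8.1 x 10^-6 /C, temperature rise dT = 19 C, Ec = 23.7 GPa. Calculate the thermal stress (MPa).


sigma = alpha * dT * Ec
= 8.1e-6 * 19 * 23.7 * 1000
= 3.647 MPa

3.647


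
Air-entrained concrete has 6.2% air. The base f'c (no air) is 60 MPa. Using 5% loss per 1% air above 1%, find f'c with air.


Strength loss = (6.2 - 1) * 5 = 26.0%
f'c = 60 * (1 - 26.0/100)
= 44.4 MPa

44.4


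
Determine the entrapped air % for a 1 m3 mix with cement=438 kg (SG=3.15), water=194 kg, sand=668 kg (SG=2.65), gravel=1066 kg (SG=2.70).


Vol cement = 438 / (3.15 * 1000) = 0.139048 m3
Vol water = 194 / 1000 = 0.194 m3
Vol sand = 668 / (2.65 * 1000) = 0.252075 m3
Vol gravel = 1066 / (2.70 * 1000) = 0.394815 m3
Total solid + water volume = 0.979938 m3
Air = (1 - 0.979938) * 100 = 2.01%

2.01


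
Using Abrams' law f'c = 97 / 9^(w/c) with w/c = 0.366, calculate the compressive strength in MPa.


f'c = 97 / 9^0.366
= 97 / 2.235
= 43.4 MPa

43.4


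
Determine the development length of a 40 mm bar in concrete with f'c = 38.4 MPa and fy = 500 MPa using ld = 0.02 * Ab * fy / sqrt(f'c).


Ab = pi * 40^2 / 4 = 1256.637 mm2
ld = 0.02 * 1256.637 * 500 / sqrt(38.4)
= 2027.9 mm

2027.9


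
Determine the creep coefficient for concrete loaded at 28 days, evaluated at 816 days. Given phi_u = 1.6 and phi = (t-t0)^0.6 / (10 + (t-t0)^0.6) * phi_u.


dt = 816 - 28 = 788
phi = 788^0.6 / (10 + 788^0.6) * 1.6
= 1.353

1.353


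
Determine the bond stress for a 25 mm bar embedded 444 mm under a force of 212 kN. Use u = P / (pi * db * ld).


u = P / (pi * db * ld)
= 212 * 1000 / (pi * 25 * 444)
= 6.079 MPa

6.079


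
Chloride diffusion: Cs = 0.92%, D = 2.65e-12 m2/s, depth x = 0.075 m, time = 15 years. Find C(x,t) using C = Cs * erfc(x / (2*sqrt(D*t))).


t_seconds = 15 * 365.25 * 24 * 3600 = 473364000.0 s
arg = 0.075 / (2 * sqrt(2.65e-12 * 473364000.0))
= 1.0588
erfc(1.0588) = 0.1343
C = 0.92 * 0.1343 = 0.1236%

0.1236


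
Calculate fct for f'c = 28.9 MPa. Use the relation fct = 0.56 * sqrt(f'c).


fct = 0.56 * sqrt(28.9)
= 0.56 * 5.376
= 3.01 MPa

3.01


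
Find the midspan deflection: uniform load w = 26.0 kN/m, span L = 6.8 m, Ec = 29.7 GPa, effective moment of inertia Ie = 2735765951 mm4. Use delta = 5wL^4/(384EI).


Convert: L = 6.8 m = 6800 mm, Ec = 29.7 GPa = 29700 MPa
delta = 5 * 26.0 * 6800^4 / (384 * 29700 * 2735765951)
= 8.91 mm

8.91


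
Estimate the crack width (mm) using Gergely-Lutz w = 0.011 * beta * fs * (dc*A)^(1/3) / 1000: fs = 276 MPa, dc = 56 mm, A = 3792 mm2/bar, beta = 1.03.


w = 0.011 * beta * fs * (dc * A)^(1/3) / 1000
= 0.011 * 1.03 * 276 * (56 * 3792)^(1/3) / 1000
= 0.187 mm

0.187


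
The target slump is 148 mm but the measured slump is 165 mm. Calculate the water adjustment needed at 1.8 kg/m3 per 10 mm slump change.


Difference = 148 - 165 = -17 mm
Water adjustment = -17 * 1.8 / 10 = -3.1 kg/m3

-3.1


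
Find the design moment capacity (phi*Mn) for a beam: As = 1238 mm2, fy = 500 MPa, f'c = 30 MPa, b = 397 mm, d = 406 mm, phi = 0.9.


a = As * fy / (0.85 * f'c * b)
= 1238 * 500 / (0.85 * 30 * 397)
= 61.1449 mm
Mn = As * fy * (d - a/2) / 10^6
= 232.3897 kN-m
phi*Mn = 0.9 * 232.3897 = 209.15 kN-m

209.15


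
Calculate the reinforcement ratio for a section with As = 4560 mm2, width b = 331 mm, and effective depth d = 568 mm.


rho = As / (b * d)
= 4560 / (331 * 568)
= 0.0243

0.0243


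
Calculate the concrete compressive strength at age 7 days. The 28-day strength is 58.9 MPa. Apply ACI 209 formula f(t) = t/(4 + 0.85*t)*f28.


f(7) = 7 / (4 + 0.85 * 7) * 58.9
= 7 / 9.95 * 58.9
= 41.44 MPa

41.44


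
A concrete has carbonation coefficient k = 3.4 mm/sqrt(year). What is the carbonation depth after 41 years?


depth = k * sqrt(t)
= 3.4 * sqrt(41)
= 21.77 mm

21.77


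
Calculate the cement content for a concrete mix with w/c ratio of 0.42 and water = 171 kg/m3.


Cement = water / (w/c)
= 171 / 0.42
= 407.1 kg/m3

407.1


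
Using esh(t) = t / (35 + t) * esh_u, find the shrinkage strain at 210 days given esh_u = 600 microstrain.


esh(210) = 210 / (35 + 210) * 600
= 210 / 245 * 600
= 514.3 microstrain

514.3


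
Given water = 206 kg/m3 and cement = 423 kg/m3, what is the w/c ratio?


w/c = water / cement
w/c = 206 / 423 = 0.487

0.487


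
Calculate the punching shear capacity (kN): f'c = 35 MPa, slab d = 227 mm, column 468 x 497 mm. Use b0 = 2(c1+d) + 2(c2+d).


b0 = 2*(468 + 227) + 2*(497 + 227) = 2838 mm
Vc = 0.33 * sqrt(35) * 2838 * 227 / 1000
= 1257.73 kN

1257.73


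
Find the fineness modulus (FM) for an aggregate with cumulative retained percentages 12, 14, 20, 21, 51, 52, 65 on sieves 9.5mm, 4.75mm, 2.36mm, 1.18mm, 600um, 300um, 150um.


FM = sum(cumulative % retained) / 100
= 235 / 100
= 2.35

2.35


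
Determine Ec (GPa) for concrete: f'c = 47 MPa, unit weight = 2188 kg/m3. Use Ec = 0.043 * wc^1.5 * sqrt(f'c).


Ec = 0.043 * 2188^1.5 * sqrt(47) / 1000
= 30.17 GPa

30.17


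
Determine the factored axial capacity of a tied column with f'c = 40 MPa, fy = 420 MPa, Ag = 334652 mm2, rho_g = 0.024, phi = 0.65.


Ast = rho * Ag = 0.024 * 334652 = 8031.648 mm2
phi*Pn = 0.65 * 0.80 * (0.85 * 40 * (334652 - 8031.648) + 420 * 8031.648) / 1000
= 7528.76 kN

7528.76


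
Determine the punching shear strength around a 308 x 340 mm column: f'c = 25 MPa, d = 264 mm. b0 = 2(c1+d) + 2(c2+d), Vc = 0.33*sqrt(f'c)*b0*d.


b0 = 2*(308 + 264) + 2*(340 + 264) = 2352 mm
Vc = 0.33 * sqrt(25) * 2352 * 264 / 1000
= 1024.53 kN

1024.53


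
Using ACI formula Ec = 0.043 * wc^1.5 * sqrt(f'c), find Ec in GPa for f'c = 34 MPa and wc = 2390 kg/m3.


Ec = 0.043 * 2390^1.5 * sqrt(34) / 1000
= 29.3 GPa

29.3


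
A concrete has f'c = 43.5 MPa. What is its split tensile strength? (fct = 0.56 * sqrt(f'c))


fct = 0.56 * sqrt(43.5)
= 0.56 * 6.595
= 3.693 MPa

3.693


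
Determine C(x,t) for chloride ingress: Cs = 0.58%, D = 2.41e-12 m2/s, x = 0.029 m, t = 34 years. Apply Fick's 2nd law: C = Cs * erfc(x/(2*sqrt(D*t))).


t_seconds = 34 * 365.25 * 24 * 3600 = 1072958400.0 s
arg = 0.029 / (2 * sqrt(2.41e-12 * 1072958400.0))
= 0.2851
erfc(0.2851) = 0.6868
C = 0.58 * 0.6868 = 0.3983%

0.3983


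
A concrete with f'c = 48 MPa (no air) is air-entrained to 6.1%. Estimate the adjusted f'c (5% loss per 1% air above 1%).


Strength loss = (6.1 - 1) * 5 = 25.5%
f'c = 48 * (1 - 25.5/100)
= 35.76 MPa

35.76


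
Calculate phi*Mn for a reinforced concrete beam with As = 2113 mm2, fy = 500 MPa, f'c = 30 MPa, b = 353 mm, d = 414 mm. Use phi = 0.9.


a = As * fy / (0.85 * f'c * b)
= 2113 * 500 / (0.85 * 30 * 353)
= 117.3693 mm
Mn = As * fy * (d - a/2) / 10^6
= 375.3907 kN-m
phi*Mn = 0.9 * 375.3907 = 337.85 kN-m

337.85


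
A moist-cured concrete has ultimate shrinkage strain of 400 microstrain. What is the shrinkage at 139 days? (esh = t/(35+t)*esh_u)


esh(139) = 139 / (35 + 139) * 400
= 139 / 174 * 400
= 319.5 microstrain

319.5


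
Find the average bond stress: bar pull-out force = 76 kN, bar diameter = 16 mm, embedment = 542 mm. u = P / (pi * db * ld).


u = P / (pi * db * ld)
= 76 * 1000 / (pi * 16 * 542)
= 2.79 MPa

2.79


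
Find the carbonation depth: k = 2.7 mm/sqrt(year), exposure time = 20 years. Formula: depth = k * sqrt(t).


depth = k * sqrt(t)
= 2.7 * sqrt(20)
= 12.07 mm

12.07


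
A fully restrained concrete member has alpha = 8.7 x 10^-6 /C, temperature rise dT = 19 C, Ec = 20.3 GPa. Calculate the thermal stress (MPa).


sigma = alpha * dT * Ec
= 8.7e-6 * 19 * 20.3 * 1000
= 3.356 MPa

3.356


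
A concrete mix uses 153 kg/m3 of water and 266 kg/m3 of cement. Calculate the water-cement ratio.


w/c = water / cement
w/c = 153 / 266 = 0.575

0.575


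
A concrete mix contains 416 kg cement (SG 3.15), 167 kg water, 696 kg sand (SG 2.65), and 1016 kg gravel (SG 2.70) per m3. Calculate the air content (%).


Vol cement = 416 / (3.15 * 1000) = 0.132063 m3
Vol water = 167 / 1000 = 0.167 m3
Vol sand = 696 / (2.65 * 1000) = 0.262642 m3
Vol gravel = 1016 / (2.70 * 1000) = 0.376296 m3
Total solid + water volume = 0.938001 m3
Air = (1 - 0.938001) * 100 = 6.2%

6.2


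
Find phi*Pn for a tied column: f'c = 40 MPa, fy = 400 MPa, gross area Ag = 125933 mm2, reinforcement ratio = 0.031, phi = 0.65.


Ast = rho * Ag = 0.031 * 125933 = 3903.923 mm2
phi*Pn = 0.65 * 0.80 * (0.85 * 40 * (125933 - 3903.923) + 400 * 3903.923) / 1000
= 2969.49 kN

2969.49


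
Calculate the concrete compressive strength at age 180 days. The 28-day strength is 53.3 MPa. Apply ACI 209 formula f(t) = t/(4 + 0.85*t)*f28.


f(180) = 180 / (4 + 0.85 * 180) * 53.3
= 180 / 157.0 * 53.3
= 61.11 MPa

61.11


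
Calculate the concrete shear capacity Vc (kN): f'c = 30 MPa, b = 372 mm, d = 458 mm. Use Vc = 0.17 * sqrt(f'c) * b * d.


Vc = 0.17 * sqrt(30) * 372 * 458 / 1000
= 158.64 kN

158.64


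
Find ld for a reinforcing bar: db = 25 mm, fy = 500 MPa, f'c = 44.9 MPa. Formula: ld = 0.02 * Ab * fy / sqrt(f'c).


Ab = pi * 25^2 / 4 = 490.874 mm2
ld = 0.02 * 490.874 * 500 / sqrt(44.9)
= 732.6 mm

732.6


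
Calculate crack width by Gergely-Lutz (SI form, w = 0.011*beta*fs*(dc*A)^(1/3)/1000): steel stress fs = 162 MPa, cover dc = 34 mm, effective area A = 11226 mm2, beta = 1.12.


w = 0.011 * beta * fs * (dc * A)^(1/3) / 1000
= 0.011 * 1.12 * 162 * (34 * 11226)^(1/3) / 1000
= 0.145 mm

0.145


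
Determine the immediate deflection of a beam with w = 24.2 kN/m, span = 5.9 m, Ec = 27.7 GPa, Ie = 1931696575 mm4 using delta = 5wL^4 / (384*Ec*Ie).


Convert: L = 5.9 m = 5900 mm, Ec = 27.7 GPa = 27700 MPa
delta = 5 * 24.2 * 5900^4 / (384 * 27700 * 1931696575)
= 7.14 mm

7.14


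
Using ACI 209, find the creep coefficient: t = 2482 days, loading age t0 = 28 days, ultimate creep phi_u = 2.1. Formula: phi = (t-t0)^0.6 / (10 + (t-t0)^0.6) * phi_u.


dt = 2482 - 28 = 2454
phi = 2454^0.6 / (10 + 2454^0.6) * 2.1
= 1.922

1.922


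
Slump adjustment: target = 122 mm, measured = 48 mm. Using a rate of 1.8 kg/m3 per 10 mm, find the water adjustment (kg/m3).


Difference = 122 - 48 = 74 mm
Water adjustment = 74 * 1.8 / 10 = 13.3 kg/m3

13.3


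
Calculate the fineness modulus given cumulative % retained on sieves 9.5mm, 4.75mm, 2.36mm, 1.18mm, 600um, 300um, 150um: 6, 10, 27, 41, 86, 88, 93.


FM = sum(cumulative % retained) / 100
= 351 / 100
= 3.51

3.51


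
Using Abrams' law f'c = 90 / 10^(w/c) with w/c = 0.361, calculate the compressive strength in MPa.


f'c = 90 / 10^0.361
= 90 / 2.296
= 39.2 MPa

39.2


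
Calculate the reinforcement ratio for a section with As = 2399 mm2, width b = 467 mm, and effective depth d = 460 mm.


rho = As / (b * d)
= 2399 / (467 * 460)
= 0.0112

0.0112


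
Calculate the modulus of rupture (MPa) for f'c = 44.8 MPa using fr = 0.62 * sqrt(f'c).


fr = 0.62 * sqrt(44.8)
= 4.15 MPa

4.15


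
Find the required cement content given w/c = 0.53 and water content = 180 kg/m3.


Cement = water / (w/c)
= 180 / 0.53
= 339.6 kg/m3

339.6


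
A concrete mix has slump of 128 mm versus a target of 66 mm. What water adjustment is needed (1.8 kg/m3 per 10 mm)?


Difference = 66 - 128 = -62 mm
Water adjustment = -62 * 1.8 / 10 = -11.2 kg/m3

-11.2


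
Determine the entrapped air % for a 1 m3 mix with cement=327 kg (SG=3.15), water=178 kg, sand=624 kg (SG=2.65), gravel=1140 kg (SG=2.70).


Vol cement = 327 / (3.15 * 1000) = 0.10381 m3
Vol water = 178 / 1000 = 0.178 m3
Vol sand = 624 / (2.65 * 1000) = 0.235472 m3
Vol gravel = 1140 / (2.70 * 1000) = 0.422222 m3
Total solid + water volume = 0.939503 m3
Air = (1 - 0.939503) * 100 = 6.05%

6.05


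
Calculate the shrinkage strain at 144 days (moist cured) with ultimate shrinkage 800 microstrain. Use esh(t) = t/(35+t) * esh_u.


esh(144) = 144 / (35 + 144) * 800
= 144 / 179 * 800
= 643.6 microstrain

643.6


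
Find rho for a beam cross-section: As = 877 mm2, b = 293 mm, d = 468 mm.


rho = As / (b * d)
= 877 / (293 * 468)
= 0.0064

0.0064


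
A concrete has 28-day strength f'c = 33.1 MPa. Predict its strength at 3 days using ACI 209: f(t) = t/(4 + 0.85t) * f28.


f(3) = 3 / (4 + 0.85 * 3) * 33.1
= 3 / 6.55 * 33.1
= 15.16 MPa

15.16


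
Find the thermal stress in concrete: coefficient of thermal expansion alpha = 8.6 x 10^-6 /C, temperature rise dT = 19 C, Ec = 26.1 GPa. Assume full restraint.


sigma = alpha * dT * Ec
= 8.6e-6 * 19 * 26.1 * 1000
= 4.265 MPa

4.265


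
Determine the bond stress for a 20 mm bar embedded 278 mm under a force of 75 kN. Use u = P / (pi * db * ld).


u = P / (pi * db * ld)
= 75 * 1000 / (pi * 20 * 278)
= 4.294 MPa

4.294


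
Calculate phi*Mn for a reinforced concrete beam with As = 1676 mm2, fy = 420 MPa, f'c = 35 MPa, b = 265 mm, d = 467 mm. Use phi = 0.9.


a = As * fy / (0.85 * f'c * b)
= 1676 * 420 / (0.85 * 35 * 265)
= 89.2875 mm
Mn = As * fy * (d - a/2) / 10^6
= 297.305 kN-m
phi*Mn = 0.9 * 297.305 = 267.57 kN-m

267.57


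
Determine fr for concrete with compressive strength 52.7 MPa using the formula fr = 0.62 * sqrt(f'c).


fr = 0.62 * sqrt(52.7)
= 4.501 MPa

4.501


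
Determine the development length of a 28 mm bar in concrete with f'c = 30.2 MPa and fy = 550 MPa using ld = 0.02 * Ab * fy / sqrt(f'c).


Ab = pi * 28^2 / 4 = 615.752 mm2
ld = 0.02 * 615.752 * 550 / sqrt(30.2)
= 1232.5 mm

1232.5


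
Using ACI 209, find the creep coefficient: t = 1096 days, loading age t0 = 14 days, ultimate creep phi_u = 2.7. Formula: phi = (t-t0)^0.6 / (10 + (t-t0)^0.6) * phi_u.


dt = 1096 - 14 = 1082
phi = 1082^0.6 / (10 + 1082^0.6) * 2.7
= 2.345

2.345


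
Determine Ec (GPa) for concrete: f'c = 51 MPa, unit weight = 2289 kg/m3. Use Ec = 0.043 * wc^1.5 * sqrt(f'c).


Ec = 0.043 * 2289^1.5 * sqrt(51) / 1000
= 33.63 GPa

33.63


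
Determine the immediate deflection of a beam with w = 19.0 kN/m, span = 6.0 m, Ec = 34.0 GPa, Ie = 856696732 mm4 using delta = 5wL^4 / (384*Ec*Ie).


Convert: L = 6.0 m = 6000 mm, Ec = 34.0 GPa = 34000 MPa
delta = 5 * 19.0 * 6000^4 / (384 * 34000 * 856696732)
= 11.01 mm

11.01


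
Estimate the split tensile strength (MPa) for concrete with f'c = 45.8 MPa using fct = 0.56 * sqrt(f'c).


fct = 0.56 * sqrt(45.8)
= 0.56 * 6.768
= 3.79 MPa

3.79


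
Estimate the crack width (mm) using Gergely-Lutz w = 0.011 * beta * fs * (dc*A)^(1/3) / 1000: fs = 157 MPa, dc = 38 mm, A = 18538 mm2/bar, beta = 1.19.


w = 0.011 * beta * fs * (dc * A)^(1/3) / 1000
= 0.011 * 1.19 * 157 * (38 * 18538)^(1/3) / 1000
= 0.183 mm

0.183


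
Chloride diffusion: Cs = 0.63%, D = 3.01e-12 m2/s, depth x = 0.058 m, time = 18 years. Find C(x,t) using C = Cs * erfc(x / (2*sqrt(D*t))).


t_seconds = 18 * 365.25 * 24 * 3600 = 568036800.0 s
arg = 0.058 / (2 * sqrt(3.01e-12 * 568036800.0))
= 0.7013
erfc(0.7013) = 0.3213
C = 0.63 * 0.3213 = 0.2024%

0.2024


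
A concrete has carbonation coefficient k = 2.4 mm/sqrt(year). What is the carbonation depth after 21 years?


depth = k * sqrt(t)
= 2.4 * sqrt(21)
= 11.0 mm

11.0


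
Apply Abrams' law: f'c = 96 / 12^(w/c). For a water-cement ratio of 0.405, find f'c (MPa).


f'c = 96 / 12^0.405
= 96 / 2.736
= 35.09 MPa

35.09


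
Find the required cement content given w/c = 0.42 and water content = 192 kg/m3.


Cement = water / (w/c)
= 192 / 0.42
= 457.1 kg/m3

457.1


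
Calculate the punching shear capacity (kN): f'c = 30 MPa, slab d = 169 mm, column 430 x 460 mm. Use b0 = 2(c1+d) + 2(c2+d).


b0 = 2*(430 + 169) + 2*(460 + 169) = 2456 mm
Vc = 0.33 * sqrt(30) * 2456 * 169 / 1000
= 750.22 kN

750.22


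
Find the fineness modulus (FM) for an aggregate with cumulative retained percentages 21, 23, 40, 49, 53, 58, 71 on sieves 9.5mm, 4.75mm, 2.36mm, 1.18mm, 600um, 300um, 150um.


FM = sum(cumulative % retained) / 100
= 315 / 100
= 3.15

3.15


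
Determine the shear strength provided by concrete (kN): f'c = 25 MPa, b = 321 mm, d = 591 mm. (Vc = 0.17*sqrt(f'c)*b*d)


Vc = 0.17 * sqrt(25) * 321 * 591 / 1000
= 161.25 kN

161.25


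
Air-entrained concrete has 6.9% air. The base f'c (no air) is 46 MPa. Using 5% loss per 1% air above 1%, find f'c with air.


Strength loss = (6.9 - 1) * 5 = 29.5%
f'c = 46 * (1 - 29.5/100)
= 32.43 MPa

32.43


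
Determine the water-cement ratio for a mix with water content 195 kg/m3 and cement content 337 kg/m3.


w/c = water / cement
w/c = 195 / 337 = 0.579

0.579


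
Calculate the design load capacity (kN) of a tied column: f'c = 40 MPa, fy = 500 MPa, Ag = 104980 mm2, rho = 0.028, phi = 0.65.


Ast = rho * Ag = 0.028 * 104980 = 2939.44 mm2
phi*Pn = 0.65 * 0.80 * (0.85 * 40 * (104980 - 2939.44) + 500 * 2939.44) / 1000
= 2568.33 kN

2568.33


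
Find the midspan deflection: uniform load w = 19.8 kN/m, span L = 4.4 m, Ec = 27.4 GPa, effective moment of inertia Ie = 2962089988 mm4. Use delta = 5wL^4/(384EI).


Convert: L = 4.4 m = 4400 mm, Ec = 27.4 GPa = 27400 MPa
delta = 5 * 19.8 * 4400^4 / (384 * 27400 * 2962089988)
= 1.19 mm

1.19


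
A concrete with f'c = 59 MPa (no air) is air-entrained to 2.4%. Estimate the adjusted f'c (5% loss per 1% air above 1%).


Strength loss = (2.4 - 1) * 5 = 7.0%
f'c = 59 * (1 - 7.0/100)
= 54.87 MPa

54.87


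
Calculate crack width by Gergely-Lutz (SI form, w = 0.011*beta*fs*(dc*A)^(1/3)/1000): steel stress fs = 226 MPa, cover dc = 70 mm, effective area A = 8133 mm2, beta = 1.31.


w = 0.011 * beta * fs * (dc * A)^(1/3) / 1000
= 0.011 * 1.31 * 226 * (70 * 8133)^(1/3) / 1000
= 0.27 mm

0.27


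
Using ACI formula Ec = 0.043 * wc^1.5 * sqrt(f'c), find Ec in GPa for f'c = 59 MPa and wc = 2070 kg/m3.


Ec = 0.043 * 2070^1.5 * sqrt(59) / 1000
= 31.11 GPa

31.11


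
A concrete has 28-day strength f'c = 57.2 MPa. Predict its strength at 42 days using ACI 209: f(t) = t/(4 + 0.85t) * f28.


f(42) = 42 / (4 + 0.85 * 42) * 57.2
= 42 / 39.7 * 57.2
= 60.51 MPa

60.51


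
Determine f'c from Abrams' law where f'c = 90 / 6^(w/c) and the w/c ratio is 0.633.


f'c = 90 / 6^0.633
= 90 / 3.109
= 28.95 MPa

28.95


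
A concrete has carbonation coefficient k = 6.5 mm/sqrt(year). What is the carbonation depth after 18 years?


depth = k * sqrt(t)
= 6.5 * sqrt(18)
= 27.58 mm

27.58


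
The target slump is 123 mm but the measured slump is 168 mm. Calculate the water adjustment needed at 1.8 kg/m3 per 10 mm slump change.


Difference = 123 - 168 = -45 mm
Water adjustment = -45 * 1.8 / 10 = -8.1 kg/m3

-8.1


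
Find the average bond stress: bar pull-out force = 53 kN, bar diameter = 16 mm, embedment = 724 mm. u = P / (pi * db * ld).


u = P / (pi * db * ld)
= 53 * 1000 / (pi * 16 * 724)
= 1.456 MPa

1.456


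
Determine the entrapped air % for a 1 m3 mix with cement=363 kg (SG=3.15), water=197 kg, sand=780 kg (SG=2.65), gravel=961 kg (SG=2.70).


Vol cement = 363 / (3.15 * 1000) = 0.115238 m3
Vol water = 197 / 1000 = 0.197 m3
Vol sand = 780 / (2.65 * 1000) = 0.29434 m3
Vol gravel = 961 / (2.70 * 1000) = 0.355926 m3
Total solid + water volume = 0.962504 m3
Air = (1 - 0.962504) * 100 = 3.75%

3.75


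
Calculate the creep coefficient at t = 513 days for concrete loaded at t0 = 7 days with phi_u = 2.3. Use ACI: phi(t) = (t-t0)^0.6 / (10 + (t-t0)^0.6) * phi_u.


dt = 513 - 7 = 506
phi = 506^0.6 / (10 + 506^0.6) * 2.3
= 1.857

1.857


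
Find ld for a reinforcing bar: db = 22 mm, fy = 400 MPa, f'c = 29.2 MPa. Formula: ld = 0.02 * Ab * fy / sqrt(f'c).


Ab = pi * 22^2 / 4 = 380.133 mm2
ld = 0.02 * 380.133 * 400 / sqrt(29.2)
= 562.8 mm

562.8


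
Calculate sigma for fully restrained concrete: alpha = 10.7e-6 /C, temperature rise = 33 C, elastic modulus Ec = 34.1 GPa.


sigma = alpha * dT * Ec
= 10.7e-6 * 33 * 34.1 * 1000
= 12.041 MPa

12.041


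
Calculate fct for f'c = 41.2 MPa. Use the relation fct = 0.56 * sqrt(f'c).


fct = 0.56 * sqrt(41.2)
= 0.56 * 6.419
= 3.594 MPa

3.594


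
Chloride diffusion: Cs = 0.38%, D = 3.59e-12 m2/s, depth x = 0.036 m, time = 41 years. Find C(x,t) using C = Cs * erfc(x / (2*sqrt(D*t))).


t_seconds = 41 * 365.25 * 24 * 3600 = 1293861600.0 s
arg = 0.036 / (2 * sqrt(3.59e-12 * 1293861600.0))
= 0.2641
erfc(0.2641) = 0.7088
C = 0.38 * 0.7088 = 0.2693%

0.2693


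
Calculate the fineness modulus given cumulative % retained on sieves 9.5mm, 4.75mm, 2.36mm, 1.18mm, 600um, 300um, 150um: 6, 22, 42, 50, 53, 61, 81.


FM = sum(cumulative % retained) / 100
= 315 / 100
= 3.15

3.15


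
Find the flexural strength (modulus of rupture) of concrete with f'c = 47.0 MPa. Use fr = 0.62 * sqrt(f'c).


fr = 0.62 * sqrt(47.0)
= 4.251 MPa

4.251


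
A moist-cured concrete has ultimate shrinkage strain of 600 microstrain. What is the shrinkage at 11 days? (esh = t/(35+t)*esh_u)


esh(11) = 11 / (35 + 11) * 600
= 11 / 46 * 600
= 143.5 microstrain

143.5


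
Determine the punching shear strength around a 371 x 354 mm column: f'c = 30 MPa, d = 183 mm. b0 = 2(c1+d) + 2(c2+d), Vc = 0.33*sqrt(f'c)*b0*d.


b0 = 2*(371 + 183) + 2*(354 + 183) = 2182 mm
Vc = 0.33 * sqrt(30) * 2182 * 183 / 1000
= 721.74 kN

721.74


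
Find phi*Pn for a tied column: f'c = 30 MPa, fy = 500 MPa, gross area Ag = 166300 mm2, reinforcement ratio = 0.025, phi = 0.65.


Ast = rho * Ag = 0.025 * 166300 = 4157.5 mm2
phi*Pn = 0.65 * 0.80 * (0.85 * 30 * (166300 - 4157.5) + 500 * 4157.5) / 1000
= 3230.96 kN

3230.96


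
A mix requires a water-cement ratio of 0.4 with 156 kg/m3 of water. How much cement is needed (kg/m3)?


Cement = water / (w/c)
= 156 / 0.4
= 390.0 kg/m3

390.0


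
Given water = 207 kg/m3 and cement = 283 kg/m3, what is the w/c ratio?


w/c = water / cement
w/c = 207 / 283 = 0.731

0.731


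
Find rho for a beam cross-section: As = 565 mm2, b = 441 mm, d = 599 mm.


rho = As / (b * d)
= 565 / (441 * 599)
= 0.0021

0.0021


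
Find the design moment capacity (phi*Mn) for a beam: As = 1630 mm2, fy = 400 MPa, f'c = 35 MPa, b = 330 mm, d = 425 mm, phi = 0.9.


a = As * fy / (0.85 * f'c * b)
= 1630 * 400 / (0.85 * 35 * 330)
= 66.412 mm
Mn = As * fy * (d - a/2) / 10^6
= 255.4497 kN-m
phi*Mn = 0.9 * 255.4497 = 229.9 kN-m

229.9


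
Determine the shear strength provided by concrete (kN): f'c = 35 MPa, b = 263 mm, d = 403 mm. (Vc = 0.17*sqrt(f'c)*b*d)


Vc = 0.17 * sqrt(35) * 263 * 403 / 1000
= 106.6 kN

106.6


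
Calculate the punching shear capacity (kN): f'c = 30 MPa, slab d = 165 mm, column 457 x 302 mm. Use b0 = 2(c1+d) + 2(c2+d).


b0 = 2*(457 + 165) + 2*(302 + 165) = 2178 mm
Vc = 0.33 * sqrt(30) * 2178 * 165 / 1000
= 649.56 kN

649.56


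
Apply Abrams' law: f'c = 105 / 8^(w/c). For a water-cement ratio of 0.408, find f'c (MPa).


f'c = 105 / 8^0.408
= 105 / 2.336
= 44.95 MPa

44.95


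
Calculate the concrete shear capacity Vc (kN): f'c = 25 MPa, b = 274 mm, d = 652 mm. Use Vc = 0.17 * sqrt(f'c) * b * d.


Vc = 0.17 * sqrt(25) * 274 * 652 / 1000
= 151.85 kN

151.85


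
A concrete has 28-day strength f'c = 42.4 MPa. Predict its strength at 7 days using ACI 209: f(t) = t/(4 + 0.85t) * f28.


f(7) = 7 / (4 + 0.85 * 7) * 42.4
= 7 / 9.95 * 42.4
= 29.83 MPa

29.83


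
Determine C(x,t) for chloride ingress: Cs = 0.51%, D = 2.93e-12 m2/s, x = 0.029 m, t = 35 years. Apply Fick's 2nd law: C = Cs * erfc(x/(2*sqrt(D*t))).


t_seconds = 35 * 365.25 * 24 * 3600 = 1104516000.0 s
arg = 0.029 / (2 * sqrt(2.93e-12 * 1104516000.0))
= 0.2549
erfc(0.2549) = 0.7185
C = 0.51 * 0.7185 = 0.3664%

0.3664


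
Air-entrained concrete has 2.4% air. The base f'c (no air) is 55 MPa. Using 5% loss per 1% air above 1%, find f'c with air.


Strength loss = (2.4 - 1) * 5 = 7.0%
f'c = 55 * (1 - 7.0/100)
= 51.15 MPa

51.15


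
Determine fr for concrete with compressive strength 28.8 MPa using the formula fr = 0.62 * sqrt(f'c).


fr = 0.62 * sqrt(28.8)
= 3.327 MPa

3.327


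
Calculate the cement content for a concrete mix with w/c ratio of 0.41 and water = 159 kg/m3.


Cement = water / (w/c)
= 159 / 0.41
= 387.8 kg/m3

387.8


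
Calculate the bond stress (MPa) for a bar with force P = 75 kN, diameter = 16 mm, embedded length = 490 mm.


u = P / (pi * db * ld)
= 75 * 1000 / (pi * 16 * 490)
= 3.045 MPa

3.045


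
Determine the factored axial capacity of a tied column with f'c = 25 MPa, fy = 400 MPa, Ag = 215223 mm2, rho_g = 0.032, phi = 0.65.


Ast = rho * Ag = 0.032 * 215223 = 6887.136 mm2
phi*Pn = 0.65 * 0.80 * (0.85 * 25 * (215223 - 6887.136) + 400 * 6887.136) / 1000
= 3734.64 kN

3734.64


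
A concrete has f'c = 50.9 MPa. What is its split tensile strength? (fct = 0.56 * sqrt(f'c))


fct = 0.56 * sqrt(50.9)
= 0.56 * 7.134
= 3.995 MPa

3.995


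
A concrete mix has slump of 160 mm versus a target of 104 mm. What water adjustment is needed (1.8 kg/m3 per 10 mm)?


Difference = 104 - 160 = -56 mm
Water adjustment = -56 * 1.8 / 10 = -10.1 kg/m3

-10.1


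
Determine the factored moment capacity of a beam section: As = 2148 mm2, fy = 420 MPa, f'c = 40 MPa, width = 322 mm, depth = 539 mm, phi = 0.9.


a = As * fy / (0.85 * f'c * b)
= 2148 * 420 / (0.85 * 40 * 322)
= 82.4041 mm
Mn = As * fy * (d - a/2) / 10^6
= 449.0934 kN-m
phi*Mn = 0.9 * 449.0934 = 404.18 kN-m

404.18


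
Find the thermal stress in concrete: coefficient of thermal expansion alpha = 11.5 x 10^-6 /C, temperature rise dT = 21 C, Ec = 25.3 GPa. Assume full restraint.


sigma = alpha * dT * Ec
= 11.5e-6 * 21 * 25.3 * 1000
= 6.11 MPa

6.11


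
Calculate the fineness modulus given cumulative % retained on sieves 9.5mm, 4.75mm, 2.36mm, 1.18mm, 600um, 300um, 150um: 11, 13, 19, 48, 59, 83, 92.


FM = sum(cumulative % retained) / 100
= 325 / 100
= 3.25

3.25


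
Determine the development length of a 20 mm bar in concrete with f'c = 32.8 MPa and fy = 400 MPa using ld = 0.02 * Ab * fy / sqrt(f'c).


Ab = pi * 20^2 / 4 = 314.159 mm2
ld = 0.02 * 314.159 * 400 / sqrt(32.8)
= 438.8 mm

438.8


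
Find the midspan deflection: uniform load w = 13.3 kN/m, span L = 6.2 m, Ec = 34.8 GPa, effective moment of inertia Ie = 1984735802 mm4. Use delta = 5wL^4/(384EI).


Convert: L = 6.2 m = 6200 mm, Ec = 34.8 GPa = 34800 MPa
delta = 5 * 13.3 * 6200^4 / (384 * 34800 * 1984735802)
= 3.7 mm

3.7


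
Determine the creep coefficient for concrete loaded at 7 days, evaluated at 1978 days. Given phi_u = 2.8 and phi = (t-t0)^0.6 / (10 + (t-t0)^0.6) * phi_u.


dt = 1978 - 7 = 1971
phi = 1971^0.6 / (10 + 1971^0.6) * 2.8
= 2.533

2.533


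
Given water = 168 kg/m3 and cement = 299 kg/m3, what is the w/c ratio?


w/c = water / cement
w/c = 168 / 299 = 0.562

0.562


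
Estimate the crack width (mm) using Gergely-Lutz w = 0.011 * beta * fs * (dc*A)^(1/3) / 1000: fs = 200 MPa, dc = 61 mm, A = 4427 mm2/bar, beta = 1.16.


w = 0.011 * beta * fs * (dc * A)^(1/3) / 1000
= 0.011 * 1.16 * 200 * (61 * 4427)^(1/3) / 1000
= 0.165 mm

0.165


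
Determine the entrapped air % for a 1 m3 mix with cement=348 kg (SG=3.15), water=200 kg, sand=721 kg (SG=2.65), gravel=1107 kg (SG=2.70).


Vol cement = 348 / (3.15 * 1000) = 0.110476 m3
Vol water = 200 / 1000 = 0.2 m3
Vol sand = 721 / (2.65 * 1000) = 0.272075 m3
Vol gravel = 1107 / (2.70 * 1000) = 0.41 m3
Total solid + water volume = 0.992552 m3
Air = (1 - 0.992552) * 100 = 0.74%

0.74
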